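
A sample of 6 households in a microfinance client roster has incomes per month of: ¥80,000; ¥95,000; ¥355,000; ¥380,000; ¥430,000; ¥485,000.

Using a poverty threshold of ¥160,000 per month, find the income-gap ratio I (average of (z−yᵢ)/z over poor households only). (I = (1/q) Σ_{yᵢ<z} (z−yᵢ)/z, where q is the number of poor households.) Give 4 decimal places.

Below z: ¥80,000, ¥95,000 (q = 2 of N = 6).
Shortfall ratios (z−y)/z: 0.5000, 0.4062; sum = 0.906250.
The income-gap ratio divides by q (the poor only): 0.906250 / 2 = 0.4531.

0.4531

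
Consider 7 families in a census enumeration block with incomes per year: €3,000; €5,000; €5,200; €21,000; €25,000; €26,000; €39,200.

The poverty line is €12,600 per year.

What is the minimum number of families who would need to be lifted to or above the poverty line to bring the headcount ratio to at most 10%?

3

3 of the 7 families are poor, so H = 3/7 = 0.429.
A headcount ratio of at most 10% allows at most ⌊0.10 × 7⌋ = 0 poor families.
So at least 3 − 0 = 3 must be lifted.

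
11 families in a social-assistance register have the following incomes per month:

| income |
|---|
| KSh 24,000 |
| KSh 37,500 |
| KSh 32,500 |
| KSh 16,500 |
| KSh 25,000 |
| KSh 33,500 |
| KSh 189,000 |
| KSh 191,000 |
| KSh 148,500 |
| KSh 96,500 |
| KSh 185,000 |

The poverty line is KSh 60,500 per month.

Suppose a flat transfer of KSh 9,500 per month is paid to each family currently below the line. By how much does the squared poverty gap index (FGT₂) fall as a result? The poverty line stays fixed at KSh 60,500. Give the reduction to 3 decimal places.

Before: below the line — KSh 16,500, KSh 24,000, KSh 25,000, KSh 32,500, KSh 33,500, KSh 37,500; squared poverty gap index (FGT₂) = 0.16319.
After the KSh 9,500 transfer: below the line — KSh 26,000, KSh 33,500, KSh 34,500, KSh 42,000, KSh 43,000, KSh 47,000; squared poverty gap index (FGT₂) = 0.08509.
Reduction = 0.16319 − 0.08509 = 0.078.

0.078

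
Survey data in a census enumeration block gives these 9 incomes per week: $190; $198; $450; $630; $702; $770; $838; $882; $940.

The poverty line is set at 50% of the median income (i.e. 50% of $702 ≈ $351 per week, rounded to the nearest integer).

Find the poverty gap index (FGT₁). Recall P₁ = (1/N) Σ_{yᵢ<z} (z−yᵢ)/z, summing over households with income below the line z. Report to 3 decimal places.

0.099

Below the line: $190, $198 (q = 2 of N = 9).
Normalized shortfalls: (351−190)/351 = 0.4587; (351−198)/351 = 0.4359.
Σ = 0.894587. Dividing by the full population N = 9 gives P₁ = 0.099.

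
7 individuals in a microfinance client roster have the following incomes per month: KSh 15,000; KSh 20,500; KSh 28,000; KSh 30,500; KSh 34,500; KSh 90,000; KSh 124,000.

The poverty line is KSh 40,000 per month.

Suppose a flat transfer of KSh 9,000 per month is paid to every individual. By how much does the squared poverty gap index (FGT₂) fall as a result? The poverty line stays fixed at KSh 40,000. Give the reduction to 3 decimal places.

0.080

Before: below the line — KSh 15,000, KSh 20,500, KSh 28,000, KSh 30,500, KSh 34,500; squared poverty gap index (FGT₂) = 0.11337.
After the KSh 9,000 transfer: below the line — KSh 24,000, KSh 29,500, KSh 37,000, KSh 39,500; squared poverty gap index (FGT₂) = 0.03353.
Reduction = 0.11337 − 0.03353 = 0.080.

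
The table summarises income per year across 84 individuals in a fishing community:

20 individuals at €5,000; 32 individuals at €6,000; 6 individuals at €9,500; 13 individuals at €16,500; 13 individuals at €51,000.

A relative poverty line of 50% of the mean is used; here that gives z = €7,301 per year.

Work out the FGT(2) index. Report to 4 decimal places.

0.0357

Below z: 20×€5,000, 32×€6,000 (q = 52 of N = 84).
Gap ratios (z−y)/z: (7301−5000)/7301 = 0.3152 (×20); (7301−6000)/7301 = 0.1782 (×32).
Squared: 0.0993 (×20); 0.0318 (×32).
Sum = 3.002654; P₂ = 3.002654 / 84 = 0.0357.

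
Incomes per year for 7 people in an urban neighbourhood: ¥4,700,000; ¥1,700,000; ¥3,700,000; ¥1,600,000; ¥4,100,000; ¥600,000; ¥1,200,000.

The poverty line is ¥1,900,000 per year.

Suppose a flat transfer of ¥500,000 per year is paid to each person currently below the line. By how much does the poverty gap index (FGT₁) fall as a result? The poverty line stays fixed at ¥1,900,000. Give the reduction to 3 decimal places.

0.113

Before: below the line — ¥600,000, ¥1,200,000, ¥1,600,000, ¥1,700,000; poverty gap index (FGT₁) = 0.18797.
After the ¥500,000 transfer: below the line — ¥1,100,000, ¥1,700,000; poverty gap index (FGT₁) = 0.07519.
Reduction = 0.18797 − 0.07519 = 0.113.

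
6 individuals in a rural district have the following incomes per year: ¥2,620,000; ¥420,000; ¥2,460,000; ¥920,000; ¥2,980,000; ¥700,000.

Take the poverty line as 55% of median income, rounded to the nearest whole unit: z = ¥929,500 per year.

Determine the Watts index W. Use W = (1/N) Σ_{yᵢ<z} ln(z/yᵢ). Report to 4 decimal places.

0.1814

Below the line: ¥420,000, ¥700,000, ¥920,000 (q = 3 of N = 6).
Log shortfalls: ln(929500/420000) = 0.7944; ln(929500/700000) = 0.2836; ln(929500/920000) = 0.0103.
W = 1.088232 / 6 = 0.1814.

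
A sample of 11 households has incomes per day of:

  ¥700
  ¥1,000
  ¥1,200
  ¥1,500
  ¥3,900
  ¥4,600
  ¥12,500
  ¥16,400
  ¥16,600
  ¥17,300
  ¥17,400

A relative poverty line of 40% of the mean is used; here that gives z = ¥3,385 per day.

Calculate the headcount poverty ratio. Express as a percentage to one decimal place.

4 of the 11 households have income below ¥3,385.
H = 4/11 = 36.4%.

36.4%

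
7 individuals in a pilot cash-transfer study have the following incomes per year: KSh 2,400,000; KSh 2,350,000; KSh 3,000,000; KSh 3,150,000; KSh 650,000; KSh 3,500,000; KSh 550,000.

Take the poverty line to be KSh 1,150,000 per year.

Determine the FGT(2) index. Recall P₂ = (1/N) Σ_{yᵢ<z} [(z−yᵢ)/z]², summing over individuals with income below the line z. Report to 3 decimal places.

Poor units: KSh 550,000, KSh 650,000 (q = 2 of N = 7).
Relative gaps: (1150000−550000)/1150000 = 0.5217; (1150000−650000)/1150000 = 0.4348.
Squared: 0.2722; 0.1890.
Sum = 0.461248; P₂ = 0.461248 / 7 = 0.066.

0.066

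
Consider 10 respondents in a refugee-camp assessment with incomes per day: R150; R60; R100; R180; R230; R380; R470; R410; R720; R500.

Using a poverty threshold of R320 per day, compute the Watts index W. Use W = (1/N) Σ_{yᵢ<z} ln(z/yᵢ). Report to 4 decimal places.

0.4500

Poor units: R60, R100, R150, R180, R230 (q = 5 of N = 10).
Log shortfalls: ln(320/60) = 1.6740; ln(320/100) = 1.1632; ln(320/150) = 0.7577; ln(320/180) = 0.5754; ln(320/230) = 0.3302.
W = 4.500419 / 10 = 0.4500.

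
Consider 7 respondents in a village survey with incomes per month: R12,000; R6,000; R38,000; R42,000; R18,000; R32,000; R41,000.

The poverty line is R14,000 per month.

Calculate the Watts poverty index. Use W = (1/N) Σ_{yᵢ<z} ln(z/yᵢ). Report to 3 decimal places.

Poor units: R6,000, R12,000 (q = 2 of N = 7).
Log shortfalls: ln(14000/6000) = 0.8473; ln(14000/12000) = 0.1542.
W = 1.001449 / 7 = 0.143.

0.143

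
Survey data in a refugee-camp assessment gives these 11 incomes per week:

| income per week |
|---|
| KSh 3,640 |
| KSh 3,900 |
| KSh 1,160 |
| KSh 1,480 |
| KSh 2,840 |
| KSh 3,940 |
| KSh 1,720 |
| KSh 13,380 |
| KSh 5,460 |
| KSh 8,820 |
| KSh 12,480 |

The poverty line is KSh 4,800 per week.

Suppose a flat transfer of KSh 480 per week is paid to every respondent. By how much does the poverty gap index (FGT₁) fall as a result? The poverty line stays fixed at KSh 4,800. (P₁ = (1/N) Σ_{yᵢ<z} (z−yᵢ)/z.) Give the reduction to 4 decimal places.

Before: below the line — KSh 1,160, KSh 1,480, KSh 1,720, KSh 2,840, KSh 3,640, KSh 3,900, KSh 3,940; poverty gap index (FGT₁) = 0.282576.
After the KSh 480 transfer: below the line — KSh 1,640, KSh 1,960, KSh 2,200, KSh 3,320, KSh 4,120, KSh 4,380, KSh 4,420; poverty gap index (FGT₁) = 0.218939.
Reduction = 0.282576 − 0.218939 = 0.0636.

0.0636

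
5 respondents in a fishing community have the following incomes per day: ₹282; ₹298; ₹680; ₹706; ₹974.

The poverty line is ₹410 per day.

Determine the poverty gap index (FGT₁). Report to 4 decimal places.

0.1171

Below the line: ₹282, ₹298 (q = 2 of N = 5).
Relative gaps: (410−282)/410 = 0.3122; (410−298)/410 = 0.2732.
Σ = 0.585366. Dividing by the full population N = 5 gives P₁ = 0.1171.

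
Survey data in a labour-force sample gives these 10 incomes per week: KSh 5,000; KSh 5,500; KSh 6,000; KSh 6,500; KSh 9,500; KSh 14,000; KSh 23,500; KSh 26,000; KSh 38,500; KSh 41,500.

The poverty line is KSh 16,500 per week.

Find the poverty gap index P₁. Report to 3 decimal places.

Below the line: KSh 5,000, KSh 5,500, KSh 6,000, KSh 6,500, KSh 9,500, KSh 14,000 (q = 6 of N = 10).
Relative gaps: (16500−5000)/16500 = 0.6970; (16500−5500)/16500 = 0.6667; (16500−6000)/16500 = 0.6364; (16500−6500)/16500 = 0.6061; (16500−9500)/16500 = 0.4242; (16500−14000)/16500 = 0.1515.
Sum of shortfalls = 3.181818; P₁ averages over all N: 3.181818 / 10 = 0.318.

0.318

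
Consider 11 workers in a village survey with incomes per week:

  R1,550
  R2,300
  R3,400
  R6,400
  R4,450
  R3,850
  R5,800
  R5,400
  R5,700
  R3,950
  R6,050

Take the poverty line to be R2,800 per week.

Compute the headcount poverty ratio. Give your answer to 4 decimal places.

2 of the 11 workers have income below R2,800.
H = 2/11 = 0.1818.

0.1818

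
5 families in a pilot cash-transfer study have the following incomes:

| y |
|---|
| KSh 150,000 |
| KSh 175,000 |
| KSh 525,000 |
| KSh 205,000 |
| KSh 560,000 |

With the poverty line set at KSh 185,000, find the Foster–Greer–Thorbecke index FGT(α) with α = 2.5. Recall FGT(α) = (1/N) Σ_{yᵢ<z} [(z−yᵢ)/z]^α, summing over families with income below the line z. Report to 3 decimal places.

Poor units: KSh 150,000, KSh 175,000 (q = 2 of N = 5).
Normalized shortfalls: (185000−150000)/185000 = 0.1892; (185000−175000)/185000 = 0.0541.
Raised to α = 2.5: 0.01557; 0.00068.
Sum = 0.016248; FGT(2.5) = 0.016248 / 5 = 0.003.

0.003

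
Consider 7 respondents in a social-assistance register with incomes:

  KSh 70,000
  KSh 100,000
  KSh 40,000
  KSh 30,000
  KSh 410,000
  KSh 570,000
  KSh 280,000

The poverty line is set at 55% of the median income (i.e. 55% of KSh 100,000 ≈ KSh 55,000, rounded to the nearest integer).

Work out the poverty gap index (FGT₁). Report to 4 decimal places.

0.1039

Below z: KSh 30,000, KSh 40,000 (q = 2 of N = 7).
Normalized shortfalls: (55000−30000)/55000 = 0.4545; (55000−40000)/55000 = 0.2727.
Sum of shortfalls = 0.727273; P₁ averages over all N: 0.727273 / 7 = 0.1039.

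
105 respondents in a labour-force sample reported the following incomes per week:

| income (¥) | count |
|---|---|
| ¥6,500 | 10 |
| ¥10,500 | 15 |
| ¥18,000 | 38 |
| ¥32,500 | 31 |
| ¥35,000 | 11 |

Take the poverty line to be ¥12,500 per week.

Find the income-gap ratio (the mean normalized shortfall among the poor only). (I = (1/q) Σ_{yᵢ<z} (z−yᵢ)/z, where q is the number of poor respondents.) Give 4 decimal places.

Below the line: 10×¥6,500, 15×¥10,500 (q = 25 of N = 105).
Relative gaps: 0.4800 (×10), 0.1600 (×15); sum = 7.200000.
The income-gap ratio divides by q (the poor only): 7.200000 / 25 = 0.2880.

0.2880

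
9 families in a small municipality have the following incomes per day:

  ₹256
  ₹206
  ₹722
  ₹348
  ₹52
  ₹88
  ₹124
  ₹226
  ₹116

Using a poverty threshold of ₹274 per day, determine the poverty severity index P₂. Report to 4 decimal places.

Incomes under z: ₹52, ₹88, ₹116, ₹124, ₹206, ₹226, ₹256 (q = 7 of N = 9).
Relative gaps: (274−52)/274 = 0.8102; (274−88)/274 = 0.6788; (274−116)/274 = 0.5766; (274−124)/274 = 0.5474; (274−206)/274 = 0.2482; (274−226)/274 = 0.1752; (274−256)/274 = 0.0657.
Squared: 0.6565; 0.4608; 0.3325; 0.2997; 0.0616; 0.0307; 0.0043.
Sum = 1.846076; P₂ = 1.846076 / 9 = 0.2051.

0.2051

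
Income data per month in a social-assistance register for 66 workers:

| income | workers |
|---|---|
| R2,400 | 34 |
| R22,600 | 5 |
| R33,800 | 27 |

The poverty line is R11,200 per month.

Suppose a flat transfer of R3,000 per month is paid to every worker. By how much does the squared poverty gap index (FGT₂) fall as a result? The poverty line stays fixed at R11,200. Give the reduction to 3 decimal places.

Before: below the line — 34×R2,400; squared poverty gap index (FGT₂) = 0.31803.
After the R3,000 transfer: below the line — 34×R5,400; squared poverty gap index (FGT₂) = 0.13815.
Reduction = 0.31803 − 0.13815 = 0.180.

0.180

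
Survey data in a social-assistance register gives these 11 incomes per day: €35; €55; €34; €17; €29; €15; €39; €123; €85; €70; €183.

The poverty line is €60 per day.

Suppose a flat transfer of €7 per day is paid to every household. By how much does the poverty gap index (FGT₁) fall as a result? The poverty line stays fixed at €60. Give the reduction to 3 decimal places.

0.071

Before: below the line — €15, €17, €29, €34, €35, €39, €55; poverty gap index (FGT₁) = 0.29697.
After the €7 transfer: below the line — €22, €24, €36, €41, €42, €46; poverty gap index (FGT₁) = 0.22576.
Reduction = 0.29697 − 0.22576 = 0.071.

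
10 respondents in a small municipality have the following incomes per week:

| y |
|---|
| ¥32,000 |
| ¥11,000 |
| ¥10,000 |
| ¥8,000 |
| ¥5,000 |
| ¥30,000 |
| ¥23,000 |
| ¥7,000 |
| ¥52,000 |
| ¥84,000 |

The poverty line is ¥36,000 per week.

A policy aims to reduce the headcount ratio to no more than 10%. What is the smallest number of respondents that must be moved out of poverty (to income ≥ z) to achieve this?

8 of the 10 respondents are poor, so H = 8/10 = 0.800.
A headcount ratio of at most 10% allows at most ⌊0.10 × 10⌋ = 1 poor respondents.
So at least 8 − 1 = 7 must be lifted.

7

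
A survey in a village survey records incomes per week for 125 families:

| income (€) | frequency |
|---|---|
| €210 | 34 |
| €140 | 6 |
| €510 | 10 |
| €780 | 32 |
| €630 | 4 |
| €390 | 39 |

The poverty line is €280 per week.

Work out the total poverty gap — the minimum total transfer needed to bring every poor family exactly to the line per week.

€3,220

Poor units: 6×€140, 34×€210 (q = 40 of N = 125).
Individual gaps: 6×(280−140) = 840; 34×(280−210) = 2380.
Aggregate gap = €3,220.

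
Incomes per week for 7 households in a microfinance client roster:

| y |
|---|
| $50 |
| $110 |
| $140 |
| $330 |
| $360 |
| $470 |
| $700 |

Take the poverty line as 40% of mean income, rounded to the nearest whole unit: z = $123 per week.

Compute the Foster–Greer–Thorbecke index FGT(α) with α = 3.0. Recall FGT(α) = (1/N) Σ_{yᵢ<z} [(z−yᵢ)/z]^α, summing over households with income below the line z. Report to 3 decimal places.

Below the line: $50, $110 (q = 2 of N = 7).
Normalized shortfalls: (123−50)/123 = 0.5935; (123−110)/123 = 0.1057.
Raised to α = 3.0: 0.20905; 0.00118.
Sum = 0.210232; FGT(3.0) = 0.210232 / 7 = 0.030.

0.030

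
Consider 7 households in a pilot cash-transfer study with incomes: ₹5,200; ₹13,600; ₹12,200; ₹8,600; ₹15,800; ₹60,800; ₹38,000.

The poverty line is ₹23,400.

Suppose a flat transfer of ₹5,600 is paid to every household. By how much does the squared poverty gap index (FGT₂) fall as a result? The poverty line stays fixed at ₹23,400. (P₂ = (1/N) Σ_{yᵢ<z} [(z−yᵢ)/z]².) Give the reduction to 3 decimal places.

Before: below the line — ₹5,200, ₹8,600, ₹12,200, ₹13,600, ₹15,800; squared poverty gap index (FGT₂) = 0.21642.
After the ₹5,600 transfer: below the line — ₹10,800, ₹14,200, ₹17,800, ₹19,200, ₹21,400; squared poverty gap index (FGT₂) = 0.07733.
Reduction = 0.21642 − 0.07733 = 0.139.

0.139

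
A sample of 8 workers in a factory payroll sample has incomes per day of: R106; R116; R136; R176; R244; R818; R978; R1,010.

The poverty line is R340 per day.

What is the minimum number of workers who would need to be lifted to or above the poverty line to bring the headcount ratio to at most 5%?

5

5 of the 8 workers are poor, so H = 5/8 = 0.625.
A headcount ratio of at most 5% allows at most ⌊0.05 × 8⌋ = 0 poor workers.
So at least 5 − 0 = 5 must be lifted.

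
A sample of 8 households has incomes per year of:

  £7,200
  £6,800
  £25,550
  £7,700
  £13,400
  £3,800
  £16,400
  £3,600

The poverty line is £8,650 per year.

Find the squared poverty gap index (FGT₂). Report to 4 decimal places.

0.0926

Below z: £3,600, £3,800, £6,800, £7,200, £7,700 (q = 5 of N = 8).
Gap ratios (z−y)/z: (8650−3600)/8650 = 0.5838; (8650−3800)/8650 = 0.5607; (8650−6800)/8650 = 0.2139; (8650−7200)/8650 = 0.1676; (8650−7700)/8650 = 0.1098.
Squared: 0.3408; 0.3144; 0.0457; 0.0281; 0.0121.
Sum = 0.741121; P₂ = 0.741121 / 8 = 0.0926.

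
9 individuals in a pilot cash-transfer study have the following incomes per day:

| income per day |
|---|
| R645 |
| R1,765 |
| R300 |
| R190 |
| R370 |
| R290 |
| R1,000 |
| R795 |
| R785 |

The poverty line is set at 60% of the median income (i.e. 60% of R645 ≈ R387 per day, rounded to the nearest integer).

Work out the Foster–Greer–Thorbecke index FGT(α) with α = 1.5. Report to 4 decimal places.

0.0672

Below the line: R190, R290, R300, R370 (q = 4 of N = 9).
Gap ratios (z−y)/z: (387−190)/387 = 0.5090; (387−290)/387 = 0.2506; (387−300)/387 = 0.2248; (387−370)/387 = 0.0439.
Raised to α = 1.5: 0.36319; 0.12548; 0.10659; 0.00921.
Sum = 0.604470; FGT(1.5) = 0.604470 / 9 = 0.0672.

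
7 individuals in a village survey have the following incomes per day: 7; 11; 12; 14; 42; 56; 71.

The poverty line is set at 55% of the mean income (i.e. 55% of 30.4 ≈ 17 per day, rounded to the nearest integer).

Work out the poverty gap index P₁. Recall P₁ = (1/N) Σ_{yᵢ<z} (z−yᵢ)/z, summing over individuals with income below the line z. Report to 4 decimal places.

Poor units: 7, 11, 12, 14 (q = 4 of N = 7).
Normalized shortfalls: (17−7)/17 = 0.5882; (17−11)/17 = 0.3529; (17−12)/17 = 0.2941; (17−14)/17 = 0.1765.
Sum of shortfalls = 1.411765; P₁ averages over all N: 1.411765 / 7 = 0.2017.

0.2017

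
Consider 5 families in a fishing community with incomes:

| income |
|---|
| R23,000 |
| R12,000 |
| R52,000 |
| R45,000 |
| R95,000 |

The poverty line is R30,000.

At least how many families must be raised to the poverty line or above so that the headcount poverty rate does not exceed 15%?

Currently q = 2 of N = 5 are below the line (H = 0.400).
A headcount ratio of at most 15% allows at most ⌊0.15 × 5⌋ = 0 poor families.
So at least 2 − 0 = 2 must be lifted.

2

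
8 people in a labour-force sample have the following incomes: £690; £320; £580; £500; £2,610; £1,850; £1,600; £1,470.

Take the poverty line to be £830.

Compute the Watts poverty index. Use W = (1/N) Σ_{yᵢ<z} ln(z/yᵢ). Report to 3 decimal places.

Below z: £320, £500, £580, £690 (q = 4 of N = 8).
ln(z/y) terms: ln(830/320) = 0.9531; ln(830/500) = 0.5068; ln(830/580) = 0.3584; ln(830/690) = 0.1847.
W = 2.003054 / 8 = 0.250.

0.250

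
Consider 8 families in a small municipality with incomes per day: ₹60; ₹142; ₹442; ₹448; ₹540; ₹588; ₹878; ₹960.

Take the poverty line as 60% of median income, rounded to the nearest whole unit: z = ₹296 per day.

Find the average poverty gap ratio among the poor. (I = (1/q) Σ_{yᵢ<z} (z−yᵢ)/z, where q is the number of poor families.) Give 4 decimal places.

0.6588

Incomes under z: ₹60, ₹142 (q = 2 of N = 8).
Shortfall ratios (z−y)/z: 0.7973, 0.5203; sum = 1.317568.
The income-gap ratio divides by q (the poor only): 1.317568 / 2 = 0.6588.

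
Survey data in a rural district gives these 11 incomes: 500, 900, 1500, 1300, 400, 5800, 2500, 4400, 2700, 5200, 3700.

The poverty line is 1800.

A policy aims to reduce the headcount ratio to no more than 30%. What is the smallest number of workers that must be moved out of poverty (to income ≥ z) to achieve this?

5 of the 11 workers are poor, so H = 5/11 = 0.455.
A headcount ratio of at most 30% allows at most ⌊0.30 × 11⌋ = 3 poor workers.
So at least 5 − 3 = 2 must be lifted.

2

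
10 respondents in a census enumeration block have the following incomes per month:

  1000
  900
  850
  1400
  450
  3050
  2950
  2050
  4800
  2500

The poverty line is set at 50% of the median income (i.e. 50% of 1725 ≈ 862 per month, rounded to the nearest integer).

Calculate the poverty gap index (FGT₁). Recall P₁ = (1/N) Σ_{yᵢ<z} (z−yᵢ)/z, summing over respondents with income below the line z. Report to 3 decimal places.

Below z: 450, 850 (q = 2 of N = 10).
Relative gaps: (862−450)/862 = 0.4780; (862−850)/862 = 0.0139.
Σ = 0.491879. Dividing by the full population N = 10 gives P₁ = 0.049.

0.049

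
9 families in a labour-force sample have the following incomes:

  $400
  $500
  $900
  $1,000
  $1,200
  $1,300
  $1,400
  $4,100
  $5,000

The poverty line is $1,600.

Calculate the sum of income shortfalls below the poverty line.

$4,500

Below z: $400, $500, $900, $1,000, $1,200, $1,300, $1,400 (q = 7 of N = 9).
Individual gaps: 1600−400 = 1200; 1600−500 = 1100; 1600−900 = 700; 1600−1000 = 600; 1600−1200 = 400; 1600−1300 = 300; 1600−1400 = 200.
Aggregate gap = $4,500.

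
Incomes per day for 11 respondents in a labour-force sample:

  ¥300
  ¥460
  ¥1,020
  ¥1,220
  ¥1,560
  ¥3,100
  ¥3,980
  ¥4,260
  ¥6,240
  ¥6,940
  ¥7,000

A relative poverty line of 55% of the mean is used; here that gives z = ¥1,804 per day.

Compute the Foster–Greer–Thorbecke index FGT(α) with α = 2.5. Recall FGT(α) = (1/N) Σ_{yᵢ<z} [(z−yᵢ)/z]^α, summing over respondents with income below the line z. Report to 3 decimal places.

Incomes under z: ¥300, ¥460, ¥1,020, ¥1,220, ¥1,560 (q = 5 of N = 11).
Normalized shortfalls: (1804−300)/1804 = 0.8337; (1804−460)/1804 = 0.7450; (1804−1020)/1804 = 0.4346; (1804−1220)/1804 = 0.3237; (1804−1560)/1804 = 0.1353.
Raised to α = 2.5: 0.63464; 0.47908; 0.12451; 0.05963; 0.00673.
Sum = 1.304583; FGT(2.5) = 1.304583 / 11 = 0.119.

0.119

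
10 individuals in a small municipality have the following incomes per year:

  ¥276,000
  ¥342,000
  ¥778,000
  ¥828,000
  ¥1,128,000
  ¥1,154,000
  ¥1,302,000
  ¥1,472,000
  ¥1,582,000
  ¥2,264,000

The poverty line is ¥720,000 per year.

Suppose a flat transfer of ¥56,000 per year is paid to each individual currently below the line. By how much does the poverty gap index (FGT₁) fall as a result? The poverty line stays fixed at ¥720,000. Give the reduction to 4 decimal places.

0.0156

Before: below the line — ¥276,000, ¥342,000; poverty gap index (FGT₁) = 0.114167.
After the ¥56,000 transfer: below the line — ¥332,000, ¥398,000; poverty gap index (FGT₁) = 0.098611.
Reduction = 0.114167 − 0.098611 = 0.0156.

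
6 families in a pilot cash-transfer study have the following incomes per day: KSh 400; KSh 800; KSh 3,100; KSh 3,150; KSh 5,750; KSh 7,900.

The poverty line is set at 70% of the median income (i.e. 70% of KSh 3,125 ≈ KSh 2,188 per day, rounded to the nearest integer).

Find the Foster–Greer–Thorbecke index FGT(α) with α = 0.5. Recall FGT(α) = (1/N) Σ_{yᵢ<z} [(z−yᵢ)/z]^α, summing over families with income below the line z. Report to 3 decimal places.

0.283

Poor units: KSh 400, KSh 800 (q = 2 of N = 6).
Shortfall ratios: (2188−400)/2188 = 0.8172; (2188−800)/2188 = 0.6344.
Raised to α = 0.5: 0.90398; 0.79647.
Sum = 1.700456; FGT(0.5) = 1.700456 / 6 = 0.283.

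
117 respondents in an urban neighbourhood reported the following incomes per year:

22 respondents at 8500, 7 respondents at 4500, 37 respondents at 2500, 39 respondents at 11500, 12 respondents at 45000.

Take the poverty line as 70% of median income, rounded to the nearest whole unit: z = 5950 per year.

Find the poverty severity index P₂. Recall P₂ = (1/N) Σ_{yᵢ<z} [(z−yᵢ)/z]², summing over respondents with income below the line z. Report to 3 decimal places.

Incomes under z: 37×2500, 7×4500 (q = 44 of N = 117).
Gap ratios (z−y)/z: (5950−2500)/5950 = 0.5798 (×37); (5950−4500)/5950 = 0.2437 (×7).
Squared: 0.3362 (×37); 0.0594 (×7).
Sum = 12.855307; P₂ = 12.855307 / 117 = 0.110.

0.110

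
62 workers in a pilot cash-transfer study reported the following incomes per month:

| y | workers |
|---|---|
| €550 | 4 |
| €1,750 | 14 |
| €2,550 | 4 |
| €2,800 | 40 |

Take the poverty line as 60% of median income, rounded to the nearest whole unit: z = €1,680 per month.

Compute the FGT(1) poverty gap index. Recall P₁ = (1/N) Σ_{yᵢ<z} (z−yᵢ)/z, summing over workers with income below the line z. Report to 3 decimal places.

0.043

Below the line: 4×€550 (q = 4 of N = 62).
Normalized shortfalls: (1680−550)/1680 = 0.6726 (×4).
Sum of shortfalls = 2.690476; P₁ averages over all N: 2.690476 / 62 = 0.043.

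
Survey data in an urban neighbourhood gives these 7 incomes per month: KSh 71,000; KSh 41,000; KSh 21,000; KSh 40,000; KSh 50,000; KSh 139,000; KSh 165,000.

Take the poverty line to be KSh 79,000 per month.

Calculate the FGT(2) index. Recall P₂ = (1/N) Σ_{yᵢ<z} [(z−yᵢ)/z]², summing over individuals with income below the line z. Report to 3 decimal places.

0.166

Incomes under z: KSh 21,000, KSh 40,000, KSh 41,000, KSh 50,000, KSh 71,000 (q = 5 of N = 7).
Normalized shortfalls: (79000−21000)/79000 = 0.7342; (79000−40000)/79000 = 0.4937; (79000−41000)/79000 = 0.4810; (79000−50000)/79000 = 0.3671; (79000−71000)/79000 = 0.1013.
Squared: 0.5390; 0.2437; 0.2314; 0.1348; 0.0103.
Sum = 1.159109; P₂ = 1.159109 / 7 = 0.166.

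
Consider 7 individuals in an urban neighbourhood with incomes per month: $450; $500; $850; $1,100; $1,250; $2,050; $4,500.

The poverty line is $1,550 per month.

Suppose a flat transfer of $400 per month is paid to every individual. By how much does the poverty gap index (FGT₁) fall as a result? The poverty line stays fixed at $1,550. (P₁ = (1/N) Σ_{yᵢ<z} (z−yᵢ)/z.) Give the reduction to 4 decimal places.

Before: below the line — $450, $500, $850, $1,100, $1,250; poverty gap index (FGT₁) = 0.331797.
After the $400 transfer: below the line — $850, $900, $1,250, $1,500; poverty gap index (FGT₁) = 0.156682.
Reduction = 0.331797 − 0.156682 = 0.1751.

0.1751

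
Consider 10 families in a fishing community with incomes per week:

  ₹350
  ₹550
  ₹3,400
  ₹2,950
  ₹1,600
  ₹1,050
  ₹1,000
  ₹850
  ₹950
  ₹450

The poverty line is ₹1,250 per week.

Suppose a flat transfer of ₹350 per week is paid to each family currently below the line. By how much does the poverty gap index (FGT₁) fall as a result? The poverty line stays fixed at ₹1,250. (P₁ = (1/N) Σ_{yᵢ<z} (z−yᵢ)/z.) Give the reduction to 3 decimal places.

Before: below the line — ₹350, ₹450, ₹550, ₹850, ₹950, ₹1,000, ₹1,050; poverty gap index (FGT₁) = 0.28400.
After the ₹350 transfer: below the line — ₹700, ₹800, ₹900, ₹1,200; poverty gap index (FGT₁) = 0.11200.
Reduction = 0.28400 − 0.11200 = 0.172.

0.172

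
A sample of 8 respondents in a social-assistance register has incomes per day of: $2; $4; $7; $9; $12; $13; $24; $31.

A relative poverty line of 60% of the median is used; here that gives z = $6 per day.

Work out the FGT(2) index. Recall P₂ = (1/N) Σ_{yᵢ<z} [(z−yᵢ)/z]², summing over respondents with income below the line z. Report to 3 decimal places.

Below the line: $2, $4 (q = 2 of N = 8).
Relative gaps: (6−2)/6 = 0.6667; (6−4)/6 = 0.3333.
Squared: 0.4444; 0.1111.
Sum = 0.555556; P₂ = 0.555556 / 8 = 0.069.

0.069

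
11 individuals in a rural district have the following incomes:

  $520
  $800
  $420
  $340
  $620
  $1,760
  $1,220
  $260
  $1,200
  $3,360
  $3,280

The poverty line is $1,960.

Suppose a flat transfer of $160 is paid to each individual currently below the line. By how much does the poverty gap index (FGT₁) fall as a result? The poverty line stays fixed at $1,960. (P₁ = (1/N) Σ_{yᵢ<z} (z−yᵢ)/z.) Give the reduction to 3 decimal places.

Before: below the line — $260, $340, $420, $520, $620, $800, $1,200, $1,220, $1,760; poverty gap index (FGT₁) = 0.48701.
After the $160 transfer: below the line — $420, $500, $580, $680, $780, $960, $1,360, $1,380, $1,920; poverty gap index (FGT₁) = 0.42022.
Reduction = 0.48701 − 0.42022 = 0.067.

0.067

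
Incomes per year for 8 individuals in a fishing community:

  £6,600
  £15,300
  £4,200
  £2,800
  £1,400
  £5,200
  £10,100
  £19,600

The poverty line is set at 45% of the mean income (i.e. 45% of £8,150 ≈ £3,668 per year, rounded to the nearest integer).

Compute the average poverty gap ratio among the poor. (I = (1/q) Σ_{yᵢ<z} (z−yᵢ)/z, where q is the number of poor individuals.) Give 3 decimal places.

Incomes under z: £1,400, £2,800 (q = 2 of N = 8).
Relative gaps: 0.6183, 0.2366; sum = 0.854962.
The income-gap ratio divides by q (the poor only): 0.854962 / 2 = 0.427.

0.427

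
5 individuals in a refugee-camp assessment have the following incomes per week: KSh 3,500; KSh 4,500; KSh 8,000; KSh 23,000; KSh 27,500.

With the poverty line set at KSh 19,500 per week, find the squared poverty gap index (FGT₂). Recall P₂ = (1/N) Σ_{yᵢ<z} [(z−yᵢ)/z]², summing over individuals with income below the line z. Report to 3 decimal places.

0.323

Below the line: KSh 3,500, KSh 4,500, KSh 8,000 (q = 3 of N = 5).
Gap ratios (z−y)/z: (19500−3500)/19500 = 0.8205; (19500−4500)/19500 = 0.7692; (19500−8000)/19500 = 0.5897.
Squared: 0.6732; 0.5917; 0.3478.
Sum = 1.612755; P₂ = 1.612755 / 5 = 0.323.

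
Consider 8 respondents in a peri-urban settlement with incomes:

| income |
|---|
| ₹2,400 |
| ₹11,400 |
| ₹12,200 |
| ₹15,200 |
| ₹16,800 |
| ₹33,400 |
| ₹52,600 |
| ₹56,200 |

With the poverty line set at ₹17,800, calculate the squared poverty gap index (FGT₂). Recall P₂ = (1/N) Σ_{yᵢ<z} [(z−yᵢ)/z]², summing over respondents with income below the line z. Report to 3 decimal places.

0.125

Below the line: ₹2,400, ₹11,400, ₹12,200, ₹15,200, ₹16,800 (q = 5 of N = 8).
Gap ratios (z−y)/z: (17800−2400)/17800 = 0.8652; (17800−11400)/17800 = 0.3596; (17800−12200)/17800 = 0.3146; (17800−15200)/17800 = 0.1461; (17800−16800)/17800 = 0.0562.
Squared: 0.7485; 0.1293; 0.0990; 0.0213; 0.0032.
Sum = 1.001262; P₂ = 1.001262 / 8 = 0.125.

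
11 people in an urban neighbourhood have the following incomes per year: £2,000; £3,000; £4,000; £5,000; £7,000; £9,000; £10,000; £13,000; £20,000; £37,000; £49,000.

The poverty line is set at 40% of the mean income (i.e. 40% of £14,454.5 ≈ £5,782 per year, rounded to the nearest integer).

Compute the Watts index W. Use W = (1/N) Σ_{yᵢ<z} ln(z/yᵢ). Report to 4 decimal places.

0.2029

Poor units: £2,000, £3,000, £4,000, £5,000 (q = 4 of N = 11).
Log gaps: ln(5782/2000) = 1.0616; ln(5782/3000) = 0.6561; ln(5782/4000) = 0.3685; ln(5782/5000) = 0.1453.
W = 2.231507 / 11 = 0.2029.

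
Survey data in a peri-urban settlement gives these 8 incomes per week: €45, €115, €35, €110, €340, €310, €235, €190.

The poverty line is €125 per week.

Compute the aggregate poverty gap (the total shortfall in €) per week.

Poor units: €35, €45, €110, €115 (q = 4 of N = 8).
Individual gaps: 125−35 = 90; 125−45 = 80; 125−110 = 15; 125−115 = 10.
Aggregate gap = €195.

€195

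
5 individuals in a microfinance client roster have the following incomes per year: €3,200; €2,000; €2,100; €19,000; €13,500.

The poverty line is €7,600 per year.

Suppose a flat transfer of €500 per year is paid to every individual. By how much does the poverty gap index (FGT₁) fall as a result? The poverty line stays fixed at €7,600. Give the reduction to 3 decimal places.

0.039

Before: below the line — €2,000, €2,100, €3,200; poverty gap index (FGT₁) = 0.40789.
After the €500 transfer: below the line — €2,500, €2,600, €3,700; poverty gap index (FGT₁) = 0.36842.
Reduction = 0.40789 − 0.36842 = 0.039.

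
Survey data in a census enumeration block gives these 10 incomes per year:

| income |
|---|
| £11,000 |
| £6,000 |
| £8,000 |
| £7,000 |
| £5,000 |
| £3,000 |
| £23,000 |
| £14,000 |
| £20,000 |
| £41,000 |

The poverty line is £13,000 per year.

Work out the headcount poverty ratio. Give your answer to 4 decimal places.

0.6000

6 of the 10 people have income below £13,000.
H = 6/10 = 0.6000.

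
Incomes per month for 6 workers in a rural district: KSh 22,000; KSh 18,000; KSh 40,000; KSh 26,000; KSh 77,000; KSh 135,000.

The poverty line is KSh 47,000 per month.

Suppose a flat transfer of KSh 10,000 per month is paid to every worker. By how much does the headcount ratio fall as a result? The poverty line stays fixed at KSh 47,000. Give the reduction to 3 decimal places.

Before: below the line — KSh 18,000, KSh 22,000, KSh 26,000, KSh 40,000; headcount ratio = 0.66667.
After the KSh 10,000 transfer: below the line — KSh 28,000, KSh 32,000, KSh 36,000; headcount ratio = 0.50000.
Reduction = 0.66667 − 0.50000 = 0.167.

0.167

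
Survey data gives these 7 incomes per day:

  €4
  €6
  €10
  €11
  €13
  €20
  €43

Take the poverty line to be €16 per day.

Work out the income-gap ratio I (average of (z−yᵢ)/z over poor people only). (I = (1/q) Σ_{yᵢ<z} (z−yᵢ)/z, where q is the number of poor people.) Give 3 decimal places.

0.450

Poor units: €4, €6, €10, €11, €13 (q = 5 of N = 7).
Relative gaps: 0.7500, 0.6250, 0.3750, 0.3125, 0.1875; sum = 2.250000.
The income-gap ratio divides by q (the poor only): 2.250000 / 5 = 0.450.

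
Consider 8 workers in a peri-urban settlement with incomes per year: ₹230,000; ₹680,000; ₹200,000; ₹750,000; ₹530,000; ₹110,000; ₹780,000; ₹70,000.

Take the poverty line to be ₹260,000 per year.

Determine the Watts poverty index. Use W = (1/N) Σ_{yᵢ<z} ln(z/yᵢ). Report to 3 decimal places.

0.320

Below the line: ₹70,000, ₹110,000, ₹200,000, ₹230,000 (q = 4 of N = 8).
ln(z/y) terms: ln(260000/70000) = 1.3122; ln(260000/110000) = 0.8602; ln(260000/200000) = 0.2624; ln(260000/230000) = 0.1226.
W = 2.557354 / 8 = 0.320.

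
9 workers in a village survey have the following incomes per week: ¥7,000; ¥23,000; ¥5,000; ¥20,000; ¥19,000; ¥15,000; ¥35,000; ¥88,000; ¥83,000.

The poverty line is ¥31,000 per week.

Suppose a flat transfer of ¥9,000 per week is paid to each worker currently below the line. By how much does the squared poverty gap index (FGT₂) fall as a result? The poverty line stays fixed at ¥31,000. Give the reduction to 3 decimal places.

Before: below the line — ¥5,000, ¥7,000, ¥15,000, ¥19,000, ¥20,000, ¥23,000; squared poverty gap index (FGT₂) = 0.21239.
After the ¥9,000 transfer: below the line — ¥14,000, ¥16,000, ¥24,000, ¥28,000, ¥29,000; squared poverty gap index (FGT₂) = 0.06660.
Reduction = 0.21239 − 0.06660 = 0.146.

0.146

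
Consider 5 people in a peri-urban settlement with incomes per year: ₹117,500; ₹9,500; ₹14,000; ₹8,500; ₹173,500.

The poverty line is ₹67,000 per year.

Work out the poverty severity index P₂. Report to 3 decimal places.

Below z: ₹8,500, ₹9,500, ₹14,000 (q = 3 of N = 5).
Relative gaps: (67000−8500)/67000 = 0.8731; (67000−9500)/67000 = 0.8582; (67000−14000)/67000 = 0.7910.
Squared: 0.7624; 0.7365; 0.6258.
Sum = 2.124638; P₂ = 2.124638 / 5 = 0.425.

0.425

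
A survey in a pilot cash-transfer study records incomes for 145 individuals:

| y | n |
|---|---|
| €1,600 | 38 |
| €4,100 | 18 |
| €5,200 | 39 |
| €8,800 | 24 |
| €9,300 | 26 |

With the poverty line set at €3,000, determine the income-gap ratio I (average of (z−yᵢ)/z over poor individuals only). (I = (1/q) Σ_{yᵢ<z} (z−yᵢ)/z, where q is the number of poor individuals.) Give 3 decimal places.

Incomes under z: 38×€1,600 (q = 38 of N = 145).
Relative gaps: 0.4667 (×38); sum = 17.733333.
The income-gap ratio divides by q (the poor only): 17.733333 / 38 = 0.467.

0.467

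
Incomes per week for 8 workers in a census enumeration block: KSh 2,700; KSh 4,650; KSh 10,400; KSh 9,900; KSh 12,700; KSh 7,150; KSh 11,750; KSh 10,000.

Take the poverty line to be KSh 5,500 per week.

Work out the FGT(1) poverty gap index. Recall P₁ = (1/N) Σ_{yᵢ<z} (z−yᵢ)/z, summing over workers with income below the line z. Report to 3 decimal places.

0.083

Incomes under z: KSh 2,700, KSh 4,650 (q = 2 of N = 8).
Normalized shortfalls: (5500−2700)/5500 = 0.5091; (5500−4650)/5500 = 0.1545.
Sum of shortfalls = 0.663636; P₁ averages over all N: 0.663636 / 8 = 0.083.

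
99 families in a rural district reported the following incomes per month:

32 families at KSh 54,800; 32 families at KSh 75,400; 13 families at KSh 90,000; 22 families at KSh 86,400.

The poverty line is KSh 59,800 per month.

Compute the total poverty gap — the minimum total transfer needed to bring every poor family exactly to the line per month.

KSh 160,000

Below the line: 32×KSh 54,800 (q = 32 of N = 99).
Individual gaps: 32×(59800−54800) = 160000.
Aggregate gap = KSh 160,000.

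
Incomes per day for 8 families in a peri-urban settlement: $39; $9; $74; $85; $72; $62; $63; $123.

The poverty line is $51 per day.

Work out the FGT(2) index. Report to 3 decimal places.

Below the line: $9, $39 (q = 2 of N = 8).
Normalized shortfalls: (51−9)/51 = 0.8235; (51−39)/51 = 0.2353.
Squared: 0.6782; 0.0554.
Sum = 0.733564; P₂ = 0.733564 / 8 = 0.092.

0.092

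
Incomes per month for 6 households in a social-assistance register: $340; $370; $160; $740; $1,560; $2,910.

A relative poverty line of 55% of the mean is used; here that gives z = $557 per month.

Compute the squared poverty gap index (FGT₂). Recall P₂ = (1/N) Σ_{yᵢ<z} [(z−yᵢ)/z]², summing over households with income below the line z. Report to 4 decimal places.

Below z: $160, $340, $370 (q = 3 of N = 6).
Relative gaps: (557−160)/557 = 0.7127; (557−340)/557 = 0.3896; (557−370)/557 = 0.3357.
Squared: 0.5080; 0.1518; 0.1127.
Sum = 0.772499; P₂ = 0.772499 / 6 = 0.1287.

0.1287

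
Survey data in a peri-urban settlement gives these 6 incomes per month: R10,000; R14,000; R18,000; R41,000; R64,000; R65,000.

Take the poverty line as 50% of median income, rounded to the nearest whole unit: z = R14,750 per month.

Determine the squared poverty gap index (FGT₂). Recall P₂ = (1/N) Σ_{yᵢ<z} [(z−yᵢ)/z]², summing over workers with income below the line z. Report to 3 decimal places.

Below the line: R10,000, R14,000 (q = 2 of N = 6).
Normalized shortfalls: (14750−10000)/14750 = 0.3220; (14750−14000)/14750 = 0.0508.
Squared: 0.1037; 0.0026.
Sum = 0.106291; P₂ = 0.106291 / 6 = 0.018.

0.018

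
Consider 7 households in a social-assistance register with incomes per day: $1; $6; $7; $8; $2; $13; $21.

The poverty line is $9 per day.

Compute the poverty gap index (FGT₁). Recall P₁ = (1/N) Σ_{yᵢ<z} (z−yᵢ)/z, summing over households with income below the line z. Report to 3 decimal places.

0.333

Below z: $1, $2, $6, $7, $8 (q = 5 of N = 7).
Shortfall ratios: (9−1)/9 = 0.8889; (9−2)/9 = 0.7778; (9−6)/9 = 0.3333; (9−7)/9 = 0.2222; (9−8)/9 = 0.1111.
Sum of shortfalls = 2.333333; P₁ averages over all N: 2.333333 / 7 = 0.333.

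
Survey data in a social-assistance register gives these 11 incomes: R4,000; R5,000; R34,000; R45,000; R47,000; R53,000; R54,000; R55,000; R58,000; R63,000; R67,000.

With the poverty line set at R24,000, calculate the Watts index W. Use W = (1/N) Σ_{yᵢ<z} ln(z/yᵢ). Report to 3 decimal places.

0.305

Below the line: R4,000, R5,000 (q = 2 of N = 11).
Log shortfalls: ln(24000/4000) = 1.7918; ln(24000/5000) = 1.5686.
W = 3.360375 / 11 = 0.305.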